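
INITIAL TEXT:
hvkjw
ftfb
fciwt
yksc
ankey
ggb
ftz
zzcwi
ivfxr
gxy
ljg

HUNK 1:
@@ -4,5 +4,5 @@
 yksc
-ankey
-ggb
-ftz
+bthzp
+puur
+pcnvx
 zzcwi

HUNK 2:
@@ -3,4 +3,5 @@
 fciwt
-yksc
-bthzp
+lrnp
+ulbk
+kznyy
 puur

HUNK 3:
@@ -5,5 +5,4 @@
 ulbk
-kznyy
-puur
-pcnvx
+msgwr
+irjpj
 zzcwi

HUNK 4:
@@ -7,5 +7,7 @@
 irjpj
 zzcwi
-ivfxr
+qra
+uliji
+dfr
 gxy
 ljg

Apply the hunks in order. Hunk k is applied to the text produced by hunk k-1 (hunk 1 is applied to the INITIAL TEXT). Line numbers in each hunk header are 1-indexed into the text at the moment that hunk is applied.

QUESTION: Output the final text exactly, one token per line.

Hunk 1: at line 4 remove [ankey,ggb,ftz] add [bthzp,puur,pcnvx] -> 11 lines: hvkjw ftfb fciwt yksc bthzp puur pcnvx zzcwi ivfxr gxy ljg
Hunk 2: at line 3 remove [yksc,bthzp] add [lrnp,ulbk,kznyy] -> 12 lines: hvkjw ftfb fciwt lrnp ulbk kznyy puur pcnvx zzcwi ivfxr gxy ljg
Hunk 3: at line 5 remove [kznyy,puur,pcnvx] add [msgwr,irjpj] -> 11 lines: hvkjw ftfb fciwt lrnp ulbk msgwr irjpj zzcwi ivfxr gxy ljg
Hunk 4: at line 7 remove [ivfxr] add [qra,uliji,dfr] -> 13 lines: hvkjw ftfb fciwt lrnp ulbk msgwr irjpj zzcwi qra uliji dfr gxy ljg

Answer: hvkjw
ftfb
fciwt
lrnp
ulbk
msgwr
irjpj
zzcwi
qra
uliji
dfr
gxy
ljg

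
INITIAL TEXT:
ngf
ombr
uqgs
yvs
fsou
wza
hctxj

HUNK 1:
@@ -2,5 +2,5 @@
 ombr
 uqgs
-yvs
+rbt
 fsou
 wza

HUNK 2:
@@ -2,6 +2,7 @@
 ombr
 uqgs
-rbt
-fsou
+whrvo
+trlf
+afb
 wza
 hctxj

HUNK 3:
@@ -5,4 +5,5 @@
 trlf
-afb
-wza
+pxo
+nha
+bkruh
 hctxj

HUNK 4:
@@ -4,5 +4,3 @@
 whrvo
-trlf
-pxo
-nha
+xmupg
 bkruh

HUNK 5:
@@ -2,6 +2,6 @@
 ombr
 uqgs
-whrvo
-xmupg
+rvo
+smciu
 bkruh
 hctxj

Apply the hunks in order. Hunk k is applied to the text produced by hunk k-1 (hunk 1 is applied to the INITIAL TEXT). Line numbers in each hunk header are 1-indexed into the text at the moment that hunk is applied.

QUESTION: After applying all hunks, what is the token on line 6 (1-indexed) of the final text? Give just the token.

Hunk 1: at line 2 remove [yvs] add [rbt] -> 7 lines: ngf ombr uqgs rbt fsou wza hctxj
Hunk 2: at line 2 remove [rbt,fsou] add [whrvo,trlf,afb] -> 8 lines: ngf ombr uqgs whrvo trlf afb wza hctxj
Hunk 3: at line 5 remove [afb,wza] add [pxo,nha,bkruh] -> 9 lines: ngf ombr uqgs whrvo trlf pxo nha bkruh hctxj
Hunk 4: at line 4 remove [trlf,pxo,nha] add [xmupg] -> 7 lines: ngf ombr uqgs whrvo xmupg bkruh hctxj
Hunk 5: at line 2 remove [whrvo,xmupg] add [rvo,smciu] -> 7 lines: ngf ombr uqgs rvo smciu bkruh hctxj
Final line 6: bkruh

Answer: bkruh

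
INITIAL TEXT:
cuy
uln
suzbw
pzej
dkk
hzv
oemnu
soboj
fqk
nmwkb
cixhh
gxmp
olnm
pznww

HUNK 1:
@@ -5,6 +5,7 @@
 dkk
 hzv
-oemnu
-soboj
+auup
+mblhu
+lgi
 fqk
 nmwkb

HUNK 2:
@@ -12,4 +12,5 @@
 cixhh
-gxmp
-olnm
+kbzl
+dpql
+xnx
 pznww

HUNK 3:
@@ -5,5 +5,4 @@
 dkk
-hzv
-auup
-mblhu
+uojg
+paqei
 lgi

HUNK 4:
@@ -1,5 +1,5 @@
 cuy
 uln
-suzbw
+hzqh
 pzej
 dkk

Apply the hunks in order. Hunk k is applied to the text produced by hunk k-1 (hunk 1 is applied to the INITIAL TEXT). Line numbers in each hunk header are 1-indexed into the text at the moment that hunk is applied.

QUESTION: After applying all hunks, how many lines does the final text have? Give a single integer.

Answer: 15

Derivation:
Hunk 1: at line 5 remove [oemnu,soboj] add [auup,mblhu,lgi] -> 15 lines: cuy uln suzbw pzej dkk hzv auup mblhu lgi fqk nmwkb cixhh gxmp olnm pznww
Hunk 2: at line 12 remove [gxmp,olnm] add [kbzl,dpql,xnx] -> 16 lines: cuy uln suzbw pzej dkk hzv auup mblhu lgi fqk nmwkb cixhh kbzl dpql xnx pznww
Hunk 3: at line 5 remove [hzv,auup,mblhu] add [uojg,paqei] -> 15 lines: cuy uln suzbw pzej dkk uojg paqei lgi fqk nmwkb cixhh kbzl dpql xnx pznww
Hunk 4: at line 1 remove [suzbw] add [hzqh] -> 15 lines: cuy uln hzqh pzej dkk uojg paqei lgi fqk nmwkb cixhh kbzl dpql xnx pznww
Final line count: 15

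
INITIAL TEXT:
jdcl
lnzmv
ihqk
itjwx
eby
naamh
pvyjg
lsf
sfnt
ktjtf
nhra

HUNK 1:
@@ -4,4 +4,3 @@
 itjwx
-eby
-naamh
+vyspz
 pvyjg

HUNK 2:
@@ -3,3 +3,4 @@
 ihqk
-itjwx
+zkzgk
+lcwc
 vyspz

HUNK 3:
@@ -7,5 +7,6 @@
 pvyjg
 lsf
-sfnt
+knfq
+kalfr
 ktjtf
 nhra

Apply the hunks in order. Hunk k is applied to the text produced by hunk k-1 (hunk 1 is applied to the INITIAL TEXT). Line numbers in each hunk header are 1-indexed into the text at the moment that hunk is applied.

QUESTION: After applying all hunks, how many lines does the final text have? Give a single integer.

Hunk 1: at line 4 remove [eby,naamh] add [vyspz] -> 10 lines: jdcl lnzmv ihqk itjwx vyspz pvyjg lsf sfnt ktjtf nhra
Hunk 2: at line 3 remove [itjwx] add [zkzgk,lcwc] -> 11 lines: jdcl lnzmv ihqk zkzgk lcwc vyspz pvyjg lsf sfnt ktjtf nhra
Hunk 3: at line 7 remove [sfnt] add [knfq,kalfr] -> 12 lines: jdcl lnzmv ihqk zkzgk lcwc vyspz pvyjg lsf knfq kalfr ktjtf nhra
Final line count: 12

Answer: 12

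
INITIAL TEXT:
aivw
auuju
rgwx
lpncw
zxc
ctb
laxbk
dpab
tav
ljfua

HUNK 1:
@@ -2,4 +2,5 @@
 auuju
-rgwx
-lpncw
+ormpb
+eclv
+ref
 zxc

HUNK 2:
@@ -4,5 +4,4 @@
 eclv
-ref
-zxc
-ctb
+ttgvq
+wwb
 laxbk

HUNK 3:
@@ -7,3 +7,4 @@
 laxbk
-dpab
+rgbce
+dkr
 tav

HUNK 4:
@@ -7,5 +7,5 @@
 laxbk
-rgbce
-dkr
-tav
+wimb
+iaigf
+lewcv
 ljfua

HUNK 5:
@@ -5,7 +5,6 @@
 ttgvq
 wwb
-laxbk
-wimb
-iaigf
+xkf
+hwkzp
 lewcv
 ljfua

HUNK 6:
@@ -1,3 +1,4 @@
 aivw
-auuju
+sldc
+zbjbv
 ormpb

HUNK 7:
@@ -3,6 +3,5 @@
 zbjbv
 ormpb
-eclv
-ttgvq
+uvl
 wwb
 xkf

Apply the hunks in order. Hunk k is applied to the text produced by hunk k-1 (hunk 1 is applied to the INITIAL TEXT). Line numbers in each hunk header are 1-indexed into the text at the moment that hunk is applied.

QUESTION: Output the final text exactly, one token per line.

Hunk 1: at line 2 remove [rgwx,lpncw] add [ormpb,eclv,ref] -> 11 lines: aivw auuju ormpb eclv ref zxc ctb laxbk dpab tav ljfua
Hunk 2: at line 4 remove [ref,zxc,ctb] add [ttgvq,wwb] -> 10 lines: aivw auuju ormpb eclv ttgvq wwb laxbk dpab tav ljfua
Hunk 3: at line 7 remove [dpab] add [rgbce,dkr] -> 11 lines: aivw auuju ormpb eclv ttgvq wwb laxbk rgbce dkr tav ljfua
Hunk 4: at line 7 remove [rgbce,dkr,tav] add [wimb,iaigf,lewcv] -> 11 lines: aivw auuju ormpb eclv ttgvq wwb laxbk wimb iaigf lewcv ljfua
Hunk 5: at line 5 remove [laxbk,wimb,iaigf] add [xkf,hwkzp] -> 10 lines: aivw auuju ormpb eclv ttgvq wwb xkf hwkzp lewcv ljfua
Hunk 6: at line 1 remove [auuju] add [sldc,zbjbv] -> 11 lines: aivw sldc zbjbv ormpb eclv ttgvq wwb xkf hwkzp lewcv ljfua
Hunk 7: at line 3 remove [eclv,ttgvq] add [uvl] -> 10 lines: aivw sldc zbjbv ormpb uvl wwb xkf hwkzp lewcv ljfua

Answer: aivw
sldc
zbjbv
ormpb
uvl
wwb
xkf
hwkzp
lewcv
ljfua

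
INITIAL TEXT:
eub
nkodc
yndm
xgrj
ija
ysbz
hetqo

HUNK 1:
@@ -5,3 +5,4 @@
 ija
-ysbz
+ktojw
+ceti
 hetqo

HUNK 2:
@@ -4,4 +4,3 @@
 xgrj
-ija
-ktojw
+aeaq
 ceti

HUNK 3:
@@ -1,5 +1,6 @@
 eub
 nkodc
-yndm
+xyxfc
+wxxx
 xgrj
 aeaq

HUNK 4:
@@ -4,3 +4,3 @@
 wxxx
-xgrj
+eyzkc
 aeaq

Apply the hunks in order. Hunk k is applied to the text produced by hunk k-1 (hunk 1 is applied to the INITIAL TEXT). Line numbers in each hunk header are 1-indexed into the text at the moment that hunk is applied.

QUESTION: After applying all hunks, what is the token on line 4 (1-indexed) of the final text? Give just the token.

Answer: wxxx

Derivation:
Hunk 1: at line 5 remove [ysbz] add [ktojw,ceti] -> 8 lines: eub nkodc yndm xgrj ija ktojw ceti hetqo
Hunk 2: at line 4 remove [ija,ktojw] add [aeaq] -> 7 lines: eub nkodc yndm xgrj aeaq ceti hetqo
Hunk 3: at line 1 remove [yndm] add [xyxfc,wxxx] -> 8 lines: eub nkodc xyxfc wxxx xgrj aeaq ceti hetqo
Hunk 4: at line 4 remove [xgrj] add [eyzkc] -> 8 lines: eub nkodc xyxfc wxxx eyzkc aeaq ceti hetqo
Final line 4: wxxx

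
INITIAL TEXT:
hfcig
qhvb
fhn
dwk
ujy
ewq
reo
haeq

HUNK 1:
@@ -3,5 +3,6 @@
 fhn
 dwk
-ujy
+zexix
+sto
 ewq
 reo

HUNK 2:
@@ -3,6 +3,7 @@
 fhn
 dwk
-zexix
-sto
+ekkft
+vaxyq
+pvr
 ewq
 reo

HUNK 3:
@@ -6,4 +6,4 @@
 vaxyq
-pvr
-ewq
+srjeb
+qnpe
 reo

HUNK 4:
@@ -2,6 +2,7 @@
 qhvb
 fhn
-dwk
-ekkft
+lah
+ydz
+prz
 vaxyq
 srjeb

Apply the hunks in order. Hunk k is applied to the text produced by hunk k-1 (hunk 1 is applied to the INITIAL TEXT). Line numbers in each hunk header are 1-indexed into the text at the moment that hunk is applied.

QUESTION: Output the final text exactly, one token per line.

Answer: hfcig
qhvb
fhn
lah
ydz
prz
vaxyq
srjeb
qnpe
reo
haeq

Derivation:
Hunk 1: at line 3 remove [ujy] add [zexix,sto] -> 9 lines: hfcig qhvb fhn dwk zexix sto ewq reo haeq
Hunk 2: at line 3 remove [zexix,sto] add [ekkft,vaxyq,pvr] -> 10 lines: hfcig qhvb fhn dwk ekkft vaxyq pvr ewq reo haeq
Hunk 3: at line 6 remove [pvr,ewq] add [srjeb,qnpe] -> 10 lines: hfcig qhvb fhn dwk ekkft vaxyq srjeb qnpe reo haeq
Hunk 4: at line 2 remove [dwk,ekkft] add [lah,ydz,prz] -> 11 lines: hfcig qhvb fhn lah ydz prz vaxyq srjeb qnpe reo haeq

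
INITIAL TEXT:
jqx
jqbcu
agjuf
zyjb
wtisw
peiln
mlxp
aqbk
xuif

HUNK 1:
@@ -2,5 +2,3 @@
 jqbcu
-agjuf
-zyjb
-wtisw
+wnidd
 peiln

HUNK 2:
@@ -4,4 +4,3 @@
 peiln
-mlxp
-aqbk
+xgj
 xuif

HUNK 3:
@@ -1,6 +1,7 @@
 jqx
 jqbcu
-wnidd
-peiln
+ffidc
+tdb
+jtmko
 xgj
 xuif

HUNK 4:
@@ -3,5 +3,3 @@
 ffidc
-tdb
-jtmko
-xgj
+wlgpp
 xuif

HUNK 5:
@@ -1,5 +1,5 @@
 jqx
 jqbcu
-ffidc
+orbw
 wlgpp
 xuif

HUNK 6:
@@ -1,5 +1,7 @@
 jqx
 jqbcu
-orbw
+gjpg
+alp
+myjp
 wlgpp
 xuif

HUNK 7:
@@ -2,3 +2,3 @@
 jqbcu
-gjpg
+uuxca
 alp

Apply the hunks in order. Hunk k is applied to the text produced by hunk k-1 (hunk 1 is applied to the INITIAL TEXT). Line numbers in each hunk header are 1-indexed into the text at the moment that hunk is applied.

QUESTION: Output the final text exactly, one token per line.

Hunk 1: at line 2 remove [agjuf,zyjb,wtisw] add [wnidd] -> 7 lines: jqx jqbcu wnidd peiln mlxp aqbk xuif
Hunk 2: at line 4 remove [mlxp,aqbk] add [xgj] -> 6 lines: jqx jqbcu wnidd peiln xgj xuif
Hunk 3: at line 1 remove [wnidd,peiln] add [ffidc,tdb,jtmko] -> 7 lines: jqx jqbcu ffidc tdb jtmko xgj xuif
Hunk 4: at line 3 remove [tdb,jtmko,xgj] add [wlgpp] -> 5 lines: jqx jqbcu ffidc wlgpp xuif
Hunk 5: at line 1 remove [ffidc] add [orbw] -> 5 lines: jqx jqbcu orbw wlgpp xuif
Hunk 6: at line 1 remove [orbw] add [gjpg,alp,myjp] -> 7 lines: jqx jqbcu gjpg alp myjp wlgpp xuif
Hunk 7: at line 2 remove [gjpg] add [uuxca] -> 7 lines: jqx jqbcu uuxca alp myjp wlgpp xuif

Answer: jqx
jqbcu
uuxca
alp
myjp
wlgpp
xuif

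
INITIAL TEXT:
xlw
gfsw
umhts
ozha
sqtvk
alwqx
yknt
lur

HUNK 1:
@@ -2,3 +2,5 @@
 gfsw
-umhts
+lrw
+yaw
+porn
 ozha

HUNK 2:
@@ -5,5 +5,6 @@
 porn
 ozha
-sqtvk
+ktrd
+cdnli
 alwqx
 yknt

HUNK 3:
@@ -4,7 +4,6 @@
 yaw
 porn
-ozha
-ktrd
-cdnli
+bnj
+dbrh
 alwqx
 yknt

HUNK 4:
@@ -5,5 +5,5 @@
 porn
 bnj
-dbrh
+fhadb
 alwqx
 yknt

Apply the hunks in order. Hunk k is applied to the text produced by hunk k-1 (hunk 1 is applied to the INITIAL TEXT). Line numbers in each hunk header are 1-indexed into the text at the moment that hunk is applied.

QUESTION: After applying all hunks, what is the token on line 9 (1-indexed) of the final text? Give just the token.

Answer: yknt

Derivation:
Hunk 1: at line 2 remove [umhts] add [lrw,yaw,porn] -> 10 lines: xlw gfsw lrw yaw porn ozha sqtvk alwqx yknt lur
Hunk 2: at line 5 remove [sqtvk] add [ktrd,cdnli] -> 11 lines: xlw gfsw lrw yaw porn ozha ktrd cdnli alwqx yknt lur
Hunk 3: at line 4 remove [ozha,ktrd,cdnli] add [bnj,dbrh] -> 10 lines: xlw gfsw lrw yaw porn bnj dbrh alwqx yknt lur
Hunk 4: at line 5 remove [dbrh] add [fhadb] -> 10 lines: xlw gfsw lrw yaw porn bnj fhadb alwqx yknt lur
Final line 9: yknt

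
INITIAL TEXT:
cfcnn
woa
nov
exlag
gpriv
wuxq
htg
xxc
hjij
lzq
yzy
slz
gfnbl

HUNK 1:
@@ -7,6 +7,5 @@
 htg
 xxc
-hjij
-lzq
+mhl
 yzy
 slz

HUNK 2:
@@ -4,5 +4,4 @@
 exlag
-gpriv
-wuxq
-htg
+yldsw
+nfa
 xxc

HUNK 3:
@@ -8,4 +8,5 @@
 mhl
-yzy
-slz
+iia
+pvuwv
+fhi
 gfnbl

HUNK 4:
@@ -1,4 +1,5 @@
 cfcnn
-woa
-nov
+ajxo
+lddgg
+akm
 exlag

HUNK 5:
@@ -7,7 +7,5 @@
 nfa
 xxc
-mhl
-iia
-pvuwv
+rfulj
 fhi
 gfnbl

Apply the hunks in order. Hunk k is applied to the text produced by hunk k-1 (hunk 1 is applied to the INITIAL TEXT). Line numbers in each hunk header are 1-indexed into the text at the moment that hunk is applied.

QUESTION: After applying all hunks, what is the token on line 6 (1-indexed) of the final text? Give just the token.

Answer: yldsw

Derivation:
Hunk 1: at line 7 remove [hjij,lzq] add [mhl] -> 12 lines: cfcnn woa nov exlag gpriv wuxq htg xxc mhl yzy slz gfnbl
Hunk 2: at line 4 remove [gpriv,wuxq,htg] add [yldsw,nfa] -> 11 lines: cfcnn woa nov exlag yldsw nfa xxc mhl yzy slz gfnbl
Hunk 3: at line 8 remove [yzy,slz] add [iia,pvuwv,fhi] -> 12 lines: cfcnn woa nov exlag yldsw nfa xxc mhl iia pvuwv fhi gfnbl
Hunk 4: at line 1 remove [woa,nov] add [ajxo,lddgg,akm] -> 13 lines: cfcnn ajxo lddgg akm exlag yldsw nfa xxc mhl iia pvuwv fhi gfnbl
Hunk 5: at line 7 remove [mhl,iia,pvuwv] add [rfulj] -> 11 lines: cfcnn ajxo lddgg akm exlag yldsw nfa xxc rfulj fhi gfnbl
Final line 6: yldsw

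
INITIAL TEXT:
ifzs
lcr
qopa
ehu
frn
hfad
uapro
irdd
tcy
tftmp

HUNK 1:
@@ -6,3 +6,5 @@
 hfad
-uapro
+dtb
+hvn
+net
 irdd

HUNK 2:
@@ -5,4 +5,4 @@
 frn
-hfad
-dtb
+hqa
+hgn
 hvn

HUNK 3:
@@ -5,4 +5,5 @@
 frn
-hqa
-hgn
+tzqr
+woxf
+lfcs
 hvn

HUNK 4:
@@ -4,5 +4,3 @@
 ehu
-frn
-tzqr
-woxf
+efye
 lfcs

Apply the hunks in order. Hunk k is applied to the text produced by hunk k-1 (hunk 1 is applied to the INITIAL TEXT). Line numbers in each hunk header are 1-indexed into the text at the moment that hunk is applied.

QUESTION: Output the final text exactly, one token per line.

Hunk 1: at line 6 remove [uapro] add [dtb,hvn,net] -> 12 lines: ifzs lcr qopa ehu frn hfad dtb hvn net irdd tcy tftmp
Hunk 2: at line 5 remove [hfad,dtb] add [hqa,hgn] -> 12 lines: ifzs lcr qopa ehu frn hqa hgn hvn net irdd tcy tftmp
Hunk 3: at line 5 remove [hqa,hgn] add [tzqr,woxf,lfcs] -> 13 lines: ifzs lcr qopa ehu frn tzqr woxf lfcs hvn net irdd tcy tftmp
Hunk 4: at line 4 remove [frn,tzqr,woxf] add [efye] -> 11 lines: ifzs lcr qopa ehu efye lfcs hvn net irdd tcy tftmp

Answer: ifzs
lcr
qopa
ehu
efye
lfcs
hvn
net
irdd
tcy
tftmp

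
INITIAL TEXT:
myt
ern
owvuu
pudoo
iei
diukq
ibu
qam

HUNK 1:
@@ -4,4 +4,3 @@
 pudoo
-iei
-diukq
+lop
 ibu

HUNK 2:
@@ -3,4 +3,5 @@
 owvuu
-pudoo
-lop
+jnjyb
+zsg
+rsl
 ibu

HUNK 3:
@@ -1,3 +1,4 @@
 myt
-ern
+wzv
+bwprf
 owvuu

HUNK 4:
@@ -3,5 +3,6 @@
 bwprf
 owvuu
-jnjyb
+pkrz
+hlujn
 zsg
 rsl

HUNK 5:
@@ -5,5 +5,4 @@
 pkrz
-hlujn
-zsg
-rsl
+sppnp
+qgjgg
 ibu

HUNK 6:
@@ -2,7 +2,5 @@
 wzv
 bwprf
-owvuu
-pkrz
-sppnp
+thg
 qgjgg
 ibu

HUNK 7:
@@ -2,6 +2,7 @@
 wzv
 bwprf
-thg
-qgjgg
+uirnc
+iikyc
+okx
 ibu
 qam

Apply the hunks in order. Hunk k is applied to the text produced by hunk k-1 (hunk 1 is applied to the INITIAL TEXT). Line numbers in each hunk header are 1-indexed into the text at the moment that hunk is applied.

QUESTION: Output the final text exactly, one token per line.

Hunk 1: at line 4 remove [iei,diukq] add [lop] -> 7 lines: myt ern owvuu pudoo lop ibu qam
Hunk 2: at line 3 remove [pudoo,lop] add [jnjyb,zsg,rsl] -> 8 lines: myt ern owvuu jnjyb zsg rsl ibu qam
Hunk 3: at line 1 remove [ern] add [wzv,bwprf] -> 9 lines: myt wzv bwprf owvuu jnjyb zsg rsl ibu qam
Hunk 4: at line 3 remove [jnjyb] add [pkrz,hlujn] -> 10 lines: myt wzv bwprf owvuu pkrz hlujn zsg rsl ibu qam
Hunk 5: at line 5 remove [hlujn,zsg,rsl] add [sppnp,qgjgg] -> 9 lines: myt wzv bwprf owvuu pkrz sppnp qgjgg ibu qam
Hunk 6: at line 2 remove [owvuu,pkrz,sppnp] add [thg] -> 7 lines: myt wzv bwprf thg qgjgg ibu qam
Hunk 7: at line 2 remove [thg,qgjgg] add [uirnc,iikyc,okx] -> 8 lines: myt wzv bwprf uirnc iikyc okx ibu qam

Answer: myt
wzv
bwprf
uirnc
iikyc
okx
ibu
qam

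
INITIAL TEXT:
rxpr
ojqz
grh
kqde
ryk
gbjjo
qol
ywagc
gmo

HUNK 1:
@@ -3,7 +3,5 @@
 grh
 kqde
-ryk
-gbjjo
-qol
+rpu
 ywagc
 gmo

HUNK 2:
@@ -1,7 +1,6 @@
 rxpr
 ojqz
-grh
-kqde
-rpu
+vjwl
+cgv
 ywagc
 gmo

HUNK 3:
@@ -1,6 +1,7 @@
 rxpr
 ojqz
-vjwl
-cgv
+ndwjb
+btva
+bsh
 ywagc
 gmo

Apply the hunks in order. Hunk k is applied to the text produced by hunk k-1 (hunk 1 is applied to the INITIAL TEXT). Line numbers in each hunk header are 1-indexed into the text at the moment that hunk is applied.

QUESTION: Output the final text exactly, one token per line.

Hunk 1: at line 3 remove [ryk,gbjjo,qol] add [rpu] -> 7 lines: rxpr ojqz grh kqde rpu ywagc gmo
Hunk 2: at line 1 remove [grh,kqde,rpu] add [vjwl,cgv] -> 6 lines: rxpr ojqz vjwl cgv ywagc gmo
Hunk 3: at line 1 remove [vjwl,cgv] add [ndwjb,btva,bsh] -> 7 lines: rxpr ojqz ndwjb btva bsh ywagc gmo

Answer: rxpr
ojqz
ndwjb
btva
bsh
ywagc
gmo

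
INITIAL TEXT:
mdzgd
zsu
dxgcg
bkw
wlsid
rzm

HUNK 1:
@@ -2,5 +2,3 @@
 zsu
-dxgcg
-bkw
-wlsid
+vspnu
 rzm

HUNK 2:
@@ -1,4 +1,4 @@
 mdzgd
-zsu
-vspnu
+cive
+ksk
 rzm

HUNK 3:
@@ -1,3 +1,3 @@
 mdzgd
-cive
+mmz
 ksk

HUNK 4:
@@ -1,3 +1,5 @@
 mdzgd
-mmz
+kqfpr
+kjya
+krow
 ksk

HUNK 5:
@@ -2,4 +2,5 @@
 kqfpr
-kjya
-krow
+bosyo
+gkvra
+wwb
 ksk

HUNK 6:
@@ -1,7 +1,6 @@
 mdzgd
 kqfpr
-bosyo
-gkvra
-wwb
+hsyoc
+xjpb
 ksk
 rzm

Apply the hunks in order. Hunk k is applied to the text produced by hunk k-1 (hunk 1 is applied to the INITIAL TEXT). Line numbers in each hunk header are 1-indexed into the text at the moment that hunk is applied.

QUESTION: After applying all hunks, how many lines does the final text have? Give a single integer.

Hunk 1: at line 2 remove [dxgcg,bkw,wlsid] add [vspnu] -> 4 lines: mdzgd zsu vspnu rzm
Hunk 2: at line 1 remove [zsu,vspnu] add [cive,ksk] -> 4 lines: mdzgd cive ksk rzm
Hunk 3: at line 1 remove [cive] add [mmz] -> 4 lines: mdzgd mmz ksk rzm
Hunk 4: at line 1 remove [mmz] add [kqfpr,kjya,krow] -> 6 lines: mdzgd kqfpr kjya krow ksk rzm
Hunk 5: at line 2 remove [kjya,krow] add [bosyo,gkvra,wwb] -> 7 lines: mdzgd kqfpr bosyo gkvra wwb ksk rzm
Hunk 6: at line 1 remove [bosyo,gkvra,wwb] add [hsyoc,xjpb] -> 6 lines: mdzgd kqfpr hsyoc xjpb ksk rzm
Final line count: 6

Answer: 6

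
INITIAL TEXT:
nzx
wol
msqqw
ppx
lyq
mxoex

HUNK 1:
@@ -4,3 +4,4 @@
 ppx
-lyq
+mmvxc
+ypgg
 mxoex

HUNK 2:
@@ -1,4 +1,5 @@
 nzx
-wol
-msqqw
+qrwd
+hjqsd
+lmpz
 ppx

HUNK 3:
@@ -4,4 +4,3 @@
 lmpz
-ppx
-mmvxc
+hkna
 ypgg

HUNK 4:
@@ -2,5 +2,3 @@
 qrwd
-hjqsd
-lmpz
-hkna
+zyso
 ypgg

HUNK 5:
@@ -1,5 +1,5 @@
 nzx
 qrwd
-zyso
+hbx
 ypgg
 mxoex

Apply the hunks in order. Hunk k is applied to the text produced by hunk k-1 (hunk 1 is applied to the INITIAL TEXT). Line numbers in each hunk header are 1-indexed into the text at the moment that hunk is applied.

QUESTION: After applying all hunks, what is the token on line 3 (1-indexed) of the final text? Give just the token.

Hunk 1: at line 4 remove [lyq] add [mmvxc,ypgg] -> 7 lines: nzx wol msqqw ppx mmvxc ypgg mxoex
Hunk 2: at line 1 remove [wol,msqqw] add [qrwd,hjqsd,lmpz] -> 8 lines: nzx qrwd hjqsd lmpz ppx mmvxc ypgg mxoex
Hunk 3: at line 4 remove [ppx,mmvxc] add [hkna] -> 7 lines: nzx qrwd hjqsd lmpz hkna ypgg mxoex
Hunk 4: at line 2 remove [hjqsd,lmpz,hkna] add [zyso] -> 5 lines: nzx qrwd zyso ypgg mxoex
Hunk 5: at line 1 remove [zyso] add [hbx] -> 5 lines: nzx qrwd hbx ypgg mxoex
Final line 3: hbx

Answer: hbx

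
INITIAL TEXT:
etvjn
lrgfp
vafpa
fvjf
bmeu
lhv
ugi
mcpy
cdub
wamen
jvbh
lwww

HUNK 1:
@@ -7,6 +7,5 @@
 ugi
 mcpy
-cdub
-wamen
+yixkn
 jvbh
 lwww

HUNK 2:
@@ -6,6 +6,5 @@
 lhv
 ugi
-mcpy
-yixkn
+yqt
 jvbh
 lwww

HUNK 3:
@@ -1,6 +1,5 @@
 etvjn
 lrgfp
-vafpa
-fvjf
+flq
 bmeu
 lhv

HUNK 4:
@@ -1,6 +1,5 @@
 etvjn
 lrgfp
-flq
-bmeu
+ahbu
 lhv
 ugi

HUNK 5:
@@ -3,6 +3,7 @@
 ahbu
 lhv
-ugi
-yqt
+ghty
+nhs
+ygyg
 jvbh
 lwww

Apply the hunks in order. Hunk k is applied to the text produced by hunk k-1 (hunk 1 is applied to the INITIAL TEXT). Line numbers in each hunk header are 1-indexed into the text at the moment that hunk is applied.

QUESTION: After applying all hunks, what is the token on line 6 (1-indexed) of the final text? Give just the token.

Answer: nhs

Derivation:
Hunk 1: at line 7 remove [cdub,wamen] add [yixkn] -> 11 lines: etvjn lrgfp vafpa fvjf bmeu lhv ugi mcpy yixkn jvbh lwww
Hunk 2: at line 6 remove [mcpy,yixkn] add [yqt] -> 10 lines: etvjn lrgfp vafpa fvjf bmeu lhv ugi yqt jvbh lwww
Hunk 3: at line 1 remove [vafpa,fvjf] add [flq] -> 9 lines: etvjn lrgfp flq bmeu lhv ugi yqt jvbh lwww
Hunk 4: at line 1 remove [flq,bmeu] add [ahbu] -> 8 lines: etvjn lrgfp ahbu lhv ugi yqt jvbh lwww
Hunk 5: at line 3 remove [ugi,yqt] add [ghty,nhs,ygyg] -> 9 lines: etvjn lrgfp ahbu lhv ghty nhs ygyg jvbh lwww
Final line 6: nhs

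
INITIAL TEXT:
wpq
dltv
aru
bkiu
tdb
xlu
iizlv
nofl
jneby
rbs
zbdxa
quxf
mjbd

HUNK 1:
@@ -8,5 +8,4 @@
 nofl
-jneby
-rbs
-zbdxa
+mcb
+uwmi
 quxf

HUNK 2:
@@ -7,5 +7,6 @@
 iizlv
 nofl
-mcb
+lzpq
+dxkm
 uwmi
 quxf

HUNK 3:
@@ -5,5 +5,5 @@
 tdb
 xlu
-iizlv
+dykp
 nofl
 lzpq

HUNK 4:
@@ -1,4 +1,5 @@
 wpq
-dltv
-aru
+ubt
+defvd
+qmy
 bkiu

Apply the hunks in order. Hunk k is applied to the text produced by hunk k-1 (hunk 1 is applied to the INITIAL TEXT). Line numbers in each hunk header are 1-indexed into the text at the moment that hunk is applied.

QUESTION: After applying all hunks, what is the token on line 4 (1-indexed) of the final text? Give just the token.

Hunk 1: at line 8 remove [jneby,rbs,zbdxa] add [mcb,uwmi] -> 12 lines: wpq dltv aru bkiu tdb xlu iizlv nofl mcb uwmi quxf mjbd
Hunk 2: at line 7 remove [mcb] add [lzpq,dxkm] -> 13 lines: wpq dltv aru bkiu tdb xlu iizlv nofl lzpq dxkm uwmi quxf mjbd
Hunk 3: at line 5 remove [iizlv] add [dykp] -> 13 lines: wpq dltv aru bkiu tdb xlu dykp nofl lzpq dxkm uwmi quxf mjbd
Hunk 4: at line 1 remove [dltv,aru] add [ubt,defvd,qmy] -> 14 lines: wpq ubt defvd qmy bkiu tdb xlu dykp nofl lzpq dxkm uwmi quxf mjbd
Final line 4: qmy

Answer: qmy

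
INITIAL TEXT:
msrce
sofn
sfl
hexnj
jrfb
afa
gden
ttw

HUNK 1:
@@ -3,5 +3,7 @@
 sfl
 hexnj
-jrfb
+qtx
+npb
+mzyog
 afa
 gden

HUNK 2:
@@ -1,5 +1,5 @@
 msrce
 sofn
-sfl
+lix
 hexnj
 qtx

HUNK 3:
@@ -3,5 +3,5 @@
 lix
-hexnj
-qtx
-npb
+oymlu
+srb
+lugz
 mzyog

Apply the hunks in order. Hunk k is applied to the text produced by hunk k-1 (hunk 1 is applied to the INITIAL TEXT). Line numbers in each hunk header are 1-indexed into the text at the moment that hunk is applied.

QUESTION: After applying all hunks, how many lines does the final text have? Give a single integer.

Answer: 10

Derivation:
Hunk 1: at line 3 remove [jrfb] add [qtx,npb,mzyog] -> 10 lines: msrce sofn sfl hexnj qtx npb mzyog afa gden ttw
Hunk 2: at line 1 remove [sfl] add [lix] -> 10 lines: msrce sofn lix hexnj qtx npb mzyog afa gden ttw
Hunk 3: at line 3 remove [hexnj,qtx,npb] add [oymlu,srb,lugz] -> 10 lines: msrce sofn lix oymlu srb lugz mzyog afa gden ttw
Final line count: 10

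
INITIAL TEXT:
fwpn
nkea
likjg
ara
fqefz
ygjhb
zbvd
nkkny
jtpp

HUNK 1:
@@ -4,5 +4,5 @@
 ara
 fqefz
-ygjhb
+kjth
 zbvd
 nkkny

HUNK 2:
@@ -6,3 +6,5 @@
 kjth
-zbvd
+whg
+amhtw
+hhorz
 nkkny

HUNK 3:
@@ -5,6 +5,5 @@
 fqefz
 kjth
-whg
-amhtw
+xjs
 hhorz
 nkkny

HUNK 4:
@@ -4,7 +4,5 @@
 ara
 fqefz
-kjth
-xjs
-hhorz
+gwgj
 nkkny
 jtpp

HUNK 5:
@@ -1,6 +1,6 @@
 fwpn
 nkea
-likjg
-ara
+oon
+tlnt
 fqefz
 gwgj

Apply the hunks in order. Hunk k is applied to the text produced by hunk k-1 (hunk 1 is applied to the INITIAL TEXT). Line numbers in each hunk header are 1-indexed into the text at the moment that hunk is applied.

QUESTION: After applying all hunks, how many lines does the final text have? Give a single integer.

Hunk 1: at line 4 remove [ygjhb] add [kjth] -> 9 lines: fwpn nkea likjg ara fqefz kjth zbvd nkkny jtpp
Hunk 2: at line 6 remove [zbvd] add [whg,amhtw,hhorz] -> 11 lines: fwpn nkea likjg ara fqefz kjth whg amhtw hhorz nkkny jtpp
Hunk 3: at line 5 remove [whg,amhtw] add [xjs] -> 10 lines: fwpn nkea likjg ara fqefz kjth xjs hhorz nkkny jtpp
Hunk 4: at line 4 remove [kjth,xjs,hhorz] add [gwgj] -> 8 lines: fwpn nkea likjg ara fqefz gwgj nkkny jtpp
Hunk 5: at line 1 remove [likjg,ara] add [oon,tlnt] -> 8 lines: fwpn nkea oon tlnt fqefz gwgj nkkny jtpp
Final line count: 8

Answer: 8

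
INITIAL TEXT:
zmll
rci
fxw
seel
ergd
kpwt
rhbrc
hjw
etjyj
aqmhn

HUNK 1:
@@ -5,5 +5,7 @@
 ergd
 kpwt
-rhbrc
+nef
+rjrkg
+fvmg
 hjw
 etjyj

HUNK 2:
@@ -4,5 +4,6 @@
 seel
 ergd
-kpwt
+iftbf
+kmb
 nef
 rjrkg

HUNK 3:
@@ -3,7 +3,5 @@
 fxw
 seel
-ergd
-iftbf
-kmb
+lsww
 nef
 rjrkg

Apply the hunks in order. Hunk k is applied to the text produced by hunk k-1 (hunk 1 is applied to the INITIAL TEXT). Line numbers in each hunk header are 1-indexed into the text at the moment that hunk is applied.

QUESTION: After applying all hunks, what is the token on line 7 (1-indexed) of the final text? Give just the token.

Answer: rjrkg

Derivation:
Hunk 1: at line 5 remove [rhbrc] add [nef,rjrkg,fvmg] -> 12 lines: zmll rci fxw seel ergd kpwt nef rjrkg fvmg hjw etjyj aqmhn
Hunk 2: at line 4 remove [kpwt] add [iftbf,kmb] -> 13 lines: zmll rci fxw seel ergd iftbf kmb nef rjrkg fvmg hjw etjyj aqmhn
Hunk 3: at line 3 remove [ergd,iftbf,kmb] add [lsww] -> 11 lines: zmll rci fxw seel lsww nef rjrkg fvmg hjw etjyj aqmhn
Final line 7: rjrkg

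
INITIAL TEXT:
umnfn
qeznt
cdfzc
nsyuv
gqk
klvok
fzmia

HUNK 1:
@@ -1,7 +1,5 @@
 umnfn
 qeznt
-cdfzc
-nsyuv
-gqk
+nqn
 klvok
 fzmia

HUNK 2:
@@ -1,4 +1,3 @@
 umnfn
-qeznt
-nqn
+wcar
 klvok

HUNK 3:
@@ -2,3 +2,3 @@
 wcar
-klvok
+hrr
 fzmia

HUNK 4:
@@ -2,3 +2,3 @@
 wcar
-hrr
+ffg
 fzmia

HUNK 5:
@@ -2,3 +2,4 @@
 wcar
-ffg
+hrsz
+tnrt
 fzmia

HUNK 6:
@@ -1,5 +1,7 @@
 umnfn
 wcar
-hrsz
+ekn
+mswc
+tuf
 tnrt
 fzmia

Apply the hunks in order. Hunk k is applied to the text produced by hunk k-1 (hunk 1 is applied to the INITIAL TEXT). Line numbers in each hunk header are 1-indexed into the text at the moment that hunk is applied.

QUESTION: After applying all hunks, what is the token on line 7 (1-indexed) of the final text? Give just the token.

Answer: fzmia

Derivation:
Hunk 1: at line 1 remove [cdfzc,nsyuv,gqk] add [nqn] -> 5 lines: umnfn qeznt nqn klvok fzmia
Hunk 2: at line 1 remove [qeznt,nqn] add [wcar] -> 4 lines: umnfn wcar klvok fzmia
Hunk 3: at line 2 remove [klvok] add [hrr] -> 4 lines: umnfn wcar hrr fzmia
Hunk 4: at line 2 remove [hrr] add [ffg] -> 4 lines: umnfn wcar ffg fzmia
Hunk 5: at line 2 remove [ffg] add [hrsz,tnrt] -> 5 lines: umnfn wcar hrsz tnrt fzmia
Hunk 6: at line 1 remove [hrsz] add [ekn,mswc,tuf] -> 7 lines: umnfn wcar ekn mswc tuf tnrt fzmia
Final line 7: fzmia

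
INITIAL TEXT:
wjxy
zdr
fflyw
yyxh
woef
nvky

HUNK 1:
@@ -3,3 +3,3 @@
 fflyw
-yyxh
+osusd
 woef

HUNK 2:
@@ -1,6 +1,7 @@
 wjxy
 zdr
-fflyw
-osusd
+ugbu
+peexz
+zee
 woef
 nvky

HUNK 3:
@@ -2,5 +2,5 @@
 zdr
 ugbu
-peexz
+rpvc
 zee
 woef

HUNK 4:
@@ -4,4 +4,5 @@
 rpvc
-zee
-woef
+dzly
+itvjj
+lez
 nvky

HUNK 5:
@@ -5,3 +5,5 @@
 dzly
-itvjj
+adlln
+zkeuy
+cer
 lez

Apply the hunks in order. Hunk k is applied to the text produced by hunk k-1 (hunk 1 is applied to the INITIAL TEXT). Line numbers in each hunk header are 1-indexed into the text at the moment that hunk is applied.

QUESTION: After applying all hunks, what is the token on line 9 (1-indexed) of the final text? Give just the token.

Hunk 1: at line 3 remove [yyxh] add [osusd] -> 6 lines: wjxy zdr fflyw osusd woef nvky
Hunk 2: at line 1 remove [fflyw,osusd] add [ugbu,peexz,zee] -> 7 lines: wjxy zdr ugbu peexz zee woef nvky
Hunk 3: at line 2 remove [peexz] add [rpvc] -> 7 lines: wjxy zdr ugbu rpvc zee woef nvky
Hunk 4: at line 4 remove [zee,woef] add [dzly,itvjj,lez] -> 8 lines: wjxy zdr ugbu rpvc dzly itvjj lez nvky
Hunk 5: at line 5 remove [itvjj] add [adlln,zkeuy,cer] -> 10 lines: wjxy zdr ugbu rpvc dzly adlln zkeuy cer lez nvky
Final line 9: lez

Answer: lez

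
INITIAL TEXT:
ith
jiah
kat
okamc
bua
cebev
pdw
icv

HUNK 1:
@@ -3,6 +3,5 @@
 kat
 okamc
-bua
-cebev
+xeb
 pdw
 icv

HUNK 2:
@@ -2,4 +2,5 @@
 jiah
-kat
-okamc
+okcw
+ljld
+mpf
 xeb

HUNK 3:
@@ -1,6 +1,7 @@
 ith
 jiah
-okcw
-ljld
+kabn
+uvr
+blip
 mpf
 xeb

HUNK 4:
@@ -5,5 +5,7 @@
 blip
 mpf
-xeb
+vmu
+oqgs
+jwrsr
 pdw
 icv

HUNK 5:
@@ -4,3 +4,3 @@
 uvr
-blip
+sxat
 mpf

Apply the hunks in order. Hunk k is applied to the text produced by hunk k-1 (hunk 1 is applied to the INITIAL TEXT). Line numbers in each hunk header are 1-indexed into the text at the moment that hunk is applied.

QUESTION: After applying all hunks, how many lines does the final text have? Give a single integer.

Hunk 1: at line 3 remove [bua,cebev] add [xeb] -> 7 lines: ith jiah kat okamc xeb pdw icv
Hunk 2: at line 2 remove [kat,okamc] add [okcw,ljld,mpf] -> 8 lines: ith jiah okcw ljld mpf xeb pdw icv
Hunk 3: at line 1 remove [okcw,ljld] add [kabn,uvr,blip] -> 9 lines: ith jiah kabn uvr blip mpf xeb pdw icv
Hunk 4: at line 5 remove [xeb] add [vmu,oqgs,jwrsr] -> 11 lines: ith jiah kabn uvr blip mpf vmu oqgs jwrsr pdw icv
Hunk 5: at line 4 remove [blip] add [sxat] -> 11 lines: ith jiah kabn uvr sxat mpf vmu oqgs jwrsr pdw icv
Final line count: 11

Answer: 11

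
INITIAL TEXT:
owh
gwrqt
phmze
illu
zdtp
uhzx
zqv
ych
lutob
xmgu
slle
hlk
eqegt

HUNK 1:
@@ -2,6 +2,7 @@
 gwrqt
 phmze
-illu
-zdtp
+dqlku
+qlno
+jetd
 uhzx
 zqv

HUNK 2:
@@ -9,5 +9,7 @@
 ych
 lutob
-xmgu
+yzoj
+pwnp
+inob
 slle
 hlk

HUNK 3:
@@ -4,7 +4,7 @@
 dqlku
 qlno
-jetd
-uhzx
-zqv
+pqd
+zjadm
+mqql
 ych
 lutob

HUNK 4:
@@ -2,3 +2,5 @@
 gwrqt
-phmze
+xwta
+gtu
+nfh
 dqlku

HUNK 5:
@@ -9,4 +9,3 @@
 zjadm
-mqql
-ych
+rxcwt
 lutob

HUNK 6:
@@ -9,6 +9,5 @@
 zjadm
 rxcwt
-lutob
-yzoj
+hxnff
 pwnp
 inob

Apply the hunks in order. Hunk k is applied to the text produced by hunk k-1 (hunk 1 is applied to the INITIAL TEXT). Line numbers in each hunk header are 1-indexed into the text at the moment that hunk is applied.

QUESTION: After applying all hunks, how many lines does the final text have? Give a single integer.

Answer: 16

Derivation:
Hunk 1: at line 2 remove [illu,zdtp] add [dqlku,qlno,jetd] -> 14 lines: owh gwrqt phmze dqlku qlno jetd uhzx zqv ych lutob xmgu slle hlk eqegt
Hunk 2: at line 9 remove [xmgu] add [yzoj,pwnp,inob] -> 16 lines: owh gwrqt phmze dqlku qlno jetd uhzx zqv ych lutob yzoj pwnp inob slle hlk eqegt
Hunk 3: at line 4 remove [jetd,uhzx,zqv] add [pqd,zjadm,mqql] -> 16 lines: owh gwrqt phmze dqlku qlno pqd zjadm mqql ych lutob yzoj pwnp inob slle hlk eqegt
Hunk 4: at line 2 remove [phmze] add [xwta,gtu,nfh] -> 18 lines: owh gwrqt xwta gtu nfh dqlku qlno pqd zjadm mqql ych lutob yzoj pwnp inob slle hlk eqegt
Hunk 5: at line 9 remove [mqql,ych] add [rxcwt] -> 17 lines: owh gwrqt xwta gtu nfh dqlku qlno pqd zjadm rxcwt lutob yzoj pwnp inob slle hlk eqegt
Hunk 6: at line 9 remove [lutob,yzoj] add [hxnff] -> 16 lines: owh gwrqt xwta gtu nfh dqlku qlno pqd zjadm rxcwt hxnff pwnp inob slle hlk eqegt
Final line count: 16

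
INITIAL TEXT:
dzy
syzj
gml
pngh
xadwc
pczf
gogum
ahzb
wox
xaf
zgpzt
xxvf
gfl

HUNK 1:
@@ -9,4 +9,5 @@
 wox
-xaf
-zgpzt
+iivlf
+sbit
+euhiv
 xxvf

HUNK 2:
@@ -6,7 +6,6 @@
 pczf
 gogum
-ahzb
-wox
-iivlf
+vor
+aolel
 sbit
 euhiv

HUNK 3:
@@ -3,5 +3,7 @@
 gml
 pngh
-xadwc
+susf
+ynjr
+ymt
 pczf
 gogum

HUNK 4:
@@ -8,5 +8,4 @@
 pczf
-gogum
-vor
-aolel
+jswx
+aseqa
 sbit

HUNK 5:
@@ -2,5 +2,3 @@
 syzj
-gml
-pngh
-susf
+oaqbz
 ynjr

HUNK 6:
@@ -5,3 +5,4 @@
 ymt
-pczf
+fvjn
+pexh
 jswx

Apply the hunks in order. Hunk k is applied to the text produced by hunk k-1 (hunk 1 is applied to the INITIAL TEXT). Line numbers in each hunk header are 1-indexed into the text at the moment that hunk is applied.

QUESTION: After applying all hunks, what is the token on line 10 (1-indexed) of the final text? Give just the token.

Hunk 1: at line 9 remove [xaf,zgpzt] add [iivlf,sbit,euhiv] -> 14 lines: dzy syzj gml pngh xadwc pczf gogum ahzb wox iivlf sbit euhiv xxvf gfl
Hunk 2: at line 6 remove [ahzb,wox,iivlf] add [vor,aolel] -> 13 lines: dzy syzj gml pngh xadwc pczf gogum vor aolel sbit euhiv xxvf gfl
Hunk 3: at line 3 remove [xadwc] add [susf,ynjr,ymt] -> 15 lines: dzy syzj gml pngh susf ynjr ymt pczf gogum vor aolel sbit euhiv xxvf gfl
Hunk 4: at line 8 remove [gogum,vor,aolel] add [jswx,aseqa] -> 14 lines: dzy syzj gml pngh susf ynjr ymt pczf jswx aseqa sbit euhiv xxvf gfl
Hunk 5: at line 2 remove [gml,pngh,susf] add [oaqbz] -> 12 lines: dzy syzj oaqbz ynjr ymt pczf jswx aseqa sbit euhiv xxvf gfl
Hunk 6: at line 5 remove [pczf] add [fvjn,pexh] -> 13 lines: dzy syzj oaqbz ynjr ymt fvjn pexh jswx aseqa sbit euhiv xxvf gfl
Final line 10: sbit

Answer: sbit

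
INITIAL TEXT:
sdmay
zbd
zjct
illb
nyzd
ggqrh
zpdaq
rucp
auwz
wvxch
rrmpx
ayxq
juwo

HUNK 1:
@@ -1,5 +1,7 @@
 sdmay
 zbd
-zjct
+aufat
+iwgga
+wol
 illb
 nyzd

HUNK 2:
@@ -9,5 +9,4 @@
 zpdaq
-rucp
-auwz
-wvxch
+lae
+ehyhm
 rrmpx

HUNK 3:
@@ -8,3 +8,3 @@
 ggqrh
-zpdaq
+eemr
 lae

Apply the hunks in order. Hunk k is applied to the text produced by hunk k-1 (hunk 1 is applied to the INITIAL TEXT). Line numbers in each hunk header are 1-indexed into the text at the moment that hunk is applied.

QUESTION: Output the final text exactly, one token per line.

Hunk 1: at line 1 remove [zjct] add [aufat,iwgga,wol] -> 15 lines: sdmay zbd aufat iwgga wol illb nyzd ggqrh zpdaq rucp auwz wvxch rrmpx ayxq juwo
Hunk 2: at line 9 remove [rucp,auwz,wvxch] add [lae,ehyhm] -> 14 lines: sdmay zbd aufat iwgga wol illb nyzd ggqrh zpdaq lae ehyhm rrmpx ayxq juwo
Hunk 3: at line 8 remove [zpdaq] add [eemr] -> 14 lines: sdmay zbd aufat iwgga wol illb nyzd ggqrh eemr lae ehyhm rrmpx ayxq juwo

Answer: sdmay
zbd
aufat
iwgga
wol
illb
nyzd
ggqrh
eemr
lae
ehyhm
rrmpx
ayxq
juwo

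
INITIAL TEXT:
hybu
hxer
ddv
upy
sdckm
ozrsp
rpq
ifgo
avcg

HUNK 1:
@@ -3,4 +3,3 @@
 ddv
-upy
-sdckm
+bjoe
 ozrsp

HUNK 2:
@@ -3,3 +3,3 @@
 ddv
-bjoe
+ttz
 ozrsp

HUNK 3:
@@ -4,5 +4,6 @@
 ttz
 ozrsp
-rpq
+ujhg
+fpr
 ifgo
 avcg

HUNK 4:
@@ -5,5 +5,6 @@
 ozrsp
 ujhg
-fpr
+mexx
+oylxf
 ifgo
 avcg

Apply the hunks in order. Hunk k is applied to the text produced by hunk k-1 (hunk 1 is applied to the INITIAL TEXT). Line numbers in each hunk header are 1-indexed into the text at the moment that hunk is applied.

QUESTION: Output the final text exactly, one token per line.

Answer: hybu
hxer
ddv
ttz
ozrsp
ujhg
mexx
oylxf
ifgo
avcg

Derivation:
Hunk 1: at line 3 remove [upy,sdckm] add [bjoe] -> 8 lines: hybu hxer ddv bjoe ozrsp rpq ifgo avcg
Hunk 2: at line 3 remove [bjoe] add [ttz] -> 8 lines: hybu hxer ddv ttz ozrsp rpq ifgo avcg
Hunk 3: at line 4 remove [rpq] add [ujhg,fpr] -> 9 lines: hybu hxer ddv ttz ozrsp ujhg fpr ifgo avcg
Hunk 4: at line 5 remove [fpr] add [mexx,oylxf] -> 10 lines: hybu hxer ddv ttz ozrsp ujhg mexx oylxf ifgo avcg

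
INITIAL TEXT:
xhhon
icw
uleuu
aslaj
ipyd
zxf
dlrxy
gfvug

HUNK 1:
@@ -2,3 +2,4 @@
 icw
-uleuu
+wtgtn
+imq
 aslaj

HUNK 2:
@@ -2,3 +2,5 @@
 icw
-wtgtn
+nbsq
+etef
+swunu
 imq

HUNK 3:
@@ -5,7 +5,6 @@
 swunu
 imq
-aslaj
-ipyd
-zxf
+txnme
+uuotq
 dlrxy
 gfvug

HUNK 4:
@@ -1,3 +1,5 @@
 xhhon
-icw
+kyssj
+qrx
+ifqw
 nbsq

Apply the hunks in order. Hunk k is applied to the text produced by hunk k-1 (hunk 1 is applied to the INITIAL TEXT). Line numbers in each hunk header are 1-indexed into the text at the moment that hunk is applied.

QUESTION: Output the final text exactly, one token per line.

Answer: xhhon
kyssj
qrx
ifqw
nbsq
etef
swunu
imq
txnme
uuotq
dlrxy
gfvug

Derivation:
Hunk 1: at line 2 remove [uleuu] add [wtgtn,imq] -> 9 lines: xhhon icw wtgtn imq aslaj ipyd zxf dlrxy gfvug
Hunk 2: at line 2 remove [wtgtn] add [nbsq,etef,swunu] -> 11 lines: xhhon icw nbsq etef swunu imq aslaj ipyd zxf dlrxy gfvug
Hunk 3: at line 5 remove [aslaj,ipyd,zxf] add [txnme,uuotq] -> 10 lines: xhhon icw nbsq etef swunu imq txnme uuotq dlrxy gfvug
Hunk 4: at line 1 remove [icw] add [kyssj,qrx,ifqw] -> 12 lines: xhhon kyssj qrx ifqw nbsq etef swunu imq txnme uuotq dlrxy gfvug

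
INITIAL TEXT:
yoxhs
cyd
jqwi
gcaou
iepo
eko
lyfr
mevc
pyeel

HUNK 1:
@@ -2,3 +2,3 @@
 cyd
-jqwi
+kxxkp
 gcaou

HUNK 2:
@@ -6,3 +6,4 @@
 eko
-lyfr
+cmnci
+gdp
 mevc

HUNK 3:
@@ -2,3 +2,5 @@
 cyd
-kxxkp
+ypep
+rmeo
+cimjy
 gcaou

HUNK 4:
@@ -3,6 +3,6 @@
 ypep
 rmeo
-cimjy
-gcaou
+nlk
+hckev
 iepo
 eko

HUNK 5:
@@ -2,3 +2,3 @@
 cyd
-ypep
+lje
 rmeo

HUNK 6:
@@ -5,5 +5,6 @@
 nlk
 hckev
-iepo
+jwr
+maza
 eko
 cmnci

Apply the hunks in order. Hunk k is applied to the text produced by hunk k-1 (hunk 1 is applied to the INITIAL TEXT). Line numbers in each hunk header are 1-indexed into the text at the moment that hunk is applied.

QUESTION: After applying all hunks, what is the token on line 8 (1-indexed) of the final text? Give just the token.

Hunk 1: at line 2 remove [jqwi] add [kxxkp] -> 9 lines: yoxhs cyd kxxkp gcaou iepo eko lyfr mevc pyeel
Hunk 2: at line 6 remove [lyfr] add [cmnci,gdp] -> 10 lines: yoxhs cyd kxxkp gcaou iepo eko cmnci gdp mevc pyeel
Hunk 3: at line 2 remove [kxxkp] add [ypep,rmeo,cimjy] -> 12 lines: yoxhs cyd ypep rmeo cimjy gcaou iepo eko cmnci gdp mevc pyeel
Hunk 4: at line 3 remove [cimjy,gcaou] add [nlk,hckev] -> 12 lines: yoxhs cyd ypep rmeo nlk hckev iepo eko cmnci gdp mevc pyeel
Hunk 5: at line 2 remove [ypep] add [lje] -> 12 lines: yoxhs cyd lje rmeo nlk hckev iepo eko cmnci gdp mevc pyeel
Hunk 6: at line 5 remove [iepo] add [jwr,maza] -> 13 lines: yoxhs cyd lje rmeo nlk hckev jwr maza eko cmnci gdp mevc pyeel
Final line 8: maza

Answer: maza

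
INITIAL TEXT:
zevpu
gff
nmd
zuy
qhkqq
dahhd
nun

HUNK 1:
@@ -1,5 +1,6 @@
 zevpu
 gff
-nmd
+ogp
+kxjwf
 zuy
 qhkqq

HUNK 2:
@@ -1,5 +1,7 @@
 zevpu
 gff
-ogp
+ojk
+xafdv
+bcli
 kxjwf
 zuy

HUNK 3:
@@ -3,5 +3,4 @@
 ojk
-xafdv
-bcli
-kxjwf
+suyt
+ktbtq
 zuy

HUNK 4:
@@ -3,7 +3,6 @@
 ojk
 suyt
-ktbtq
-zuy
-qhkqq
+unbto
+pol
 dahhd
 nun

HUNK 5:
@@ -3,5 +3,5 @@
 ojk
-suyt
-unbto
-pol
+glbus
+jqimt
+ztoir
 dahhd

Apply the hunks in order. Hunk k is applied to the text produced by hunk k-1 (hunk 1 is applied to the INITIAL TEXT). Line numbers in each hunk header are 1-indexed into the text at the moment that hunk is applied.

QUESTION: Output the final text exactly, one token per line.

Answer: zevpu
gff
ojk
glbus
jqimt
ztoir
dahhd
nun

Derivation:
Hunk 1: at line 1 remove [nmd] add [ogp,kxjwf] -> 8 lines: zevpu gff ogp kxjwf zuy qhkqq dahhd nun
Hunk 2: at line 1 remove [ogp] add [ojk,xafdv,bcli] -> 10 lines: zevpu gff ojk xafdv bcli kxjwf zuy qhkqq dahhd nun
Hunk 3: at line 3 remove [xafdv,bcli,kxjwf] add [suyt,ktbtq] -> 9 lines: zevpu gff ojk suyt ktbtq zuy qhkqq dahhd nun
Hunk 4: at line 3 remove [ktbtq,zuy,qhkqq] add [unbto,pol] -> 8 lines: zevpu gff ojk suyt unbto pol dahhd nun
Hunk 5: at line 3 remove [suyt,unbto,pol] add [glbus,jqimt,ztoir] -> 8 lines: zevpu gff ojk glbus jqimt ztoir dahhd nun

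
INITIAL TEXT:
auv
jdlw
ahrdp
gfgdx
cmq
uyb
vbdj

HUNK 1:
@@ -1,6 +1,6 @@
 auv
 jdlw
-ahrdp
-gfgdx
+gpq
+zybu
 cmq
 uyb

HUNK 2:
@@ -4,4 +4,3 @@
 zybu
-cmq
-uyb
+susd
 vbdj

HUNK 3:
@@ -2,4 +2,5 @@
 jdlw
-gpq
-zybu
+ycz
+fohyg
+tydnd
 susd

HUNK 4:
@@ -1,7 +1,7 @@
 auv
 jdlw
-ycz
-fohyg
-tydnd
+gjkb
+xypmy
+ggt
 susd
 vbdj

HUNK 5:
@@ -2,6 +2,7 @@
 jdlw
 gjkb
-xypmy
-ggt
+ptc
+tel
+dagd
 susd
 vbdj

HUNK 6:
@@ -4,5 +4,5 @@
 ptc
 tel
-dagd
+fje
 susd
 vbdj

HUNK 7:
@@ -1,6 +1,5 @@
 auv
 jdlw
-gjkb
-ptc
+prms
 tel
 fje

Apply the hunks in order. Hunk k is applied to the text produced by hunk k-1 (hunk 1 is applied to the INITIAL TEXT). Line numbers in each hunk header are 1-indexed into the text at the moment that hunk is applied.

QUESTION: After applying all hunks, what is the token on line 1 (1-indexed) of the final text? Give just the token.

Hunk 1: at line 1 remove [ahrdp,gfgdx] add [gpq,zybu] -> 7 lines: auv jdlw gpq zybu cmq uyb vbdj
Hunk 2: at line 4 remove [cmq,uyb] add [susd] -> 6 lines: auv jdlw gpq zybu susd vbdj
Hunk 3: at line 2 remove [gpq,zybu] add [ycz,fohyg,tydnd] -> 7 lines: auv jdlw ycz fohyg tydnd susd vbdj
Hunk 4: at line 1 remove [ycz,fohyg,tydnd] add [gjkb,xypmy,ggt] -> 7 lines: auv jdlw gjkb xypmy ggt susd vbdj
Hunk 5: at line 2 remove [xypmy,ggt] add [ptc,tel,dagd] -> 8 lines: auv jdlw gjkb ptc tel dagd susd vbdj
Hunk 6: at line 4 remove [dagd] add [fje] -> 8 lines: auv jdlw gjkb ptc tel fje susd vbdj
Hunk 7: at line 1 remove [gjkb,ptc] add [prms] -> 7 lines: auv jdlw prms tel fje susd vbdj
Final line 1: auv

Answer: auv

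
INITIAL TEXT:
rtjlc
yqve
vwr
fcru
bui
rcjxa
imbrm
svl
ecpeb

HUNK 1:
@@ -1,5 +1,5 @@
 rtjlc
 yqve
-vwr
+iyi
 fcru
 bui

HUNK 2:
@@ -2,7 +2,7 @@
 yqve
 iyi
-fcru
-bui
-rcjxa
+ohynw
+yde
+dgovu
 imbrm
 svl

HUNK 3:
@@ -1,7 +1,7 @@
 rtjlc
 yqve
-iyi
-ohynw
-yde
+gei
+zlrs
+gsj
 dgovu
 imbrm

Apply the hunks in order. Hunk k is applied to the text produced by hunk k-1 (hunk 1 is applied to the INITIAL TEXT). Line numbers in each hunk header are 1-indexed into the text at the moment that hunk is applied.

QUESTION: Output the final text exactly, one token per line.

Hunk 1: at line 1 remove [vwr] add [iyi] -> 9 lines: rtjlc yqve iyi fcru bui rcjxa imbrm svl ecpeb
Hunk 2: at line 2 remove [fcru,bui,rcjxa] add [ohynw,yde,dgovu] -> 9 lines: rtjlc yqve iyi ohynw yde dgovu imbrm svl ecpeb
Hunk 3: at line 1 remove [iyi,ohynw,yde] add [gei,zlrs,gsj] -> 9 lines: rtjlc yqve gei zlrs gsj dgovu imbrm svl ecpeb

Answer: rtjlc
yqve
gei
zlrs
gsj
dgovu
imbrm
svl
ecpeb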